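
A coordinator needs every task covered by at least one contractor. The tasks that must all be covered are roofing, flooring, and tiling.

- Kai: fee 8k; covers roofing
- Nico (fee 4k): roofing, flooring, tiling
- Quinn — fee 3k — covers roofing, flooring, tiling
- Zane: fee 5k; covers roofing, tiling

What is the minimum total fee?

Quinn alone covers roofing, flooring, tiling — every task.
Total fee: 3.
No cover costs less than 3.

3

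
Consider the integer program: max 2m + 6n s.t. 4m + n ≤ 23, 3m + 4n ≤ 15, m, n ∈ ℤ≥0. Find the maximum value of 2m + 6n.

Relaxing integrality, the LP optimum is 22.50 at (m,n) = (0, 3.75), which is not an integer point.
(m,n)=(1,3): 4·1+1·3=7≤23, 3·1+4·3=15≤15, objective 20.
(m,n)=(0,3): 4·0+1·3=3≤23, 3·0+4·3=12≤15, objective 18.
(m,n)=(2,2): 4·2+1·2=10≤23, 3·2+4·2=14≤15, objective 16.
Maximum is 20 at (m,n)=(1,3).

20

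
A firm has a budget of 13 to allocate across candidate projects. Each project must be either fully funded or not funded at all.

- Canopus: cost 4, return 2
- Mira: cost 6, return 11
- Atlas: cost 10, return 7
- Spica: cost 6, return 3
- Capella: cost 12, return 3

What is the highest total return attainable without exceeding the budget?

This is a 0-1 knapsack instance.
Mira + Spica: cost 6 + 6 = 12 ≤ 13, return 11 + 3 = 14.
Canopus + Mira: cost 4 + 6 = 10 ≤ 13, return 2 + 11 = 13.
Best is Mira and Spica with total return 14.

14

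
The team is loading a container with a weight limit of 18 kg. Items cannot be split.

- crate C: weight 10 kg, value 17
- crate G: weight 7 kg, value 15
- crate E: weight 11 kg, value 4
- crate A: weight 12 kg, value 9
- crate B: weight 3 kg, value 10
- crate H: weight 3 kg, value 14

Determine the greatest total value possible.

41

Allowing fractional choices, the relaxed optimum would be about 47.5, but items are indivisible.
crate C + crate B + crate H: weight 10 + 3 + 3 = 16 ≤ 18, value 17 + 10 + 14 = 41.
crate G + crate B + crate H: weight 7 + 3 + 3 = 13 ≤ 18, value 15 + 10 + 14 = 39.
Best is crate C, crate B, and crate H with total value 41.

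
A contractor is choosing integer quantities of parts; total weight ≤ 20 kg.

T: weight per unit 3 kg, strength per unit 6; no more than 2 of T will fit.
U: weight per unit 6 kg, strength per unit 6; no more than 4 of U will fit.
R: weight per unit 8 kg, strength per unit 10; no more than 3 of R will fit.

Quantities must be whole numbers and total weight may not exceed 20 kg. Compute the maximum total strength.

1×T and 2×R: weight 19 ≤ 20, strength 1·6 + 2·10 = 26.
2×T, 1×U, and 1×R: weight 20 ≤ 20, strength 2·6 + 1·6 + 1·10 = 28.
Best is 28.

28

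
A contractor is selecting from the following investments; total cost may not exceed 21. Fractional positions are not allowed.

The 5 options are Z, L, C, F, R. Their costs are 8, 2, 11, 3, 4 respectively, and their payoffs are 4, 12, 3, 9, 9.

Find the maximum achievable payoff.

L + C + F + R: cost 2 + 11 + 3 + 4 = 20 ≤ 21, payoff 12 + 3 + 9 + 9 = 33.
L + F + R: cost 2 + 3 + 4 = 9 ≤ 21, payoff 12 + 9 + 9 = 30.
Z + L + F + R: cost 8 + 2 + 3 + 4 = 17 ≤ 21, payoff 4 + 12 + 9 + 9 = 34.
Best is Z, L, F, and R with total payoff 34.

34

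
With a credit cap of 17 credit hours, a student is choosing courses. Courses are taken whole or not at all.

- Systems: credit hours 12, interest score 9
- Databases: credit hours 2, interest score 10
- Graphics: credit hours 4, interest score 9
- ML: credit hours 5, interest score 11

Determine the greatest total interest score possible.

30

Treat it as a binary knapsack problem.
Databases + ML: credit hours 2 + 5 = 7 ≤ 17, interest score 10 + 11 = 21.
Databases + Graphics + ML: credit hours 2 + 4 + 5 = 11 ≤ 17, interest score 10 + 9 + 11 = 30.
Best is Databases, Graphics, and ML with total interest score 30.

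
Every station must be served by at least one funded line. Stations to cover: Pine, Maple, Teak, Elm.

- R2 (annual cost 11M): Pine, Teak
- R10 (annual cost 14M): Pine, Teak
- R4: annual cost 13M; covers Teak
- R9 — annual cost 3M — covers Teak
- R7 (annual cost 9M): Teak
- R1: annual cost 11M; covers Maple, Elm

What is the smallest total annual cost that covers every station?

This is a weighted set-cover instance.
The greedy cost-per-new-station heuristic would pick R9, R1, and R2 for 25, but a cheaper cover exists.
Choose R2 and R1: together they cover Pine, Maple, Teak, Elm — every station.
Total annual cost: 11 + 11 = 22.
No cover costs less than 22.

22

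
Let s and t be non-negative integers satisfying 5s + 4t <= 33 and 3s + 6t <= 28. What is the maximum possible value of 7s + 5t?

(s,t)=(5,2) is feasible, giving 45.
(s,t)=(6,0) is feasible, giving 42.
(s,t)=(5,1) is feasible, giving 40.
Maximum is 45 at (s,t)=(5,2).

45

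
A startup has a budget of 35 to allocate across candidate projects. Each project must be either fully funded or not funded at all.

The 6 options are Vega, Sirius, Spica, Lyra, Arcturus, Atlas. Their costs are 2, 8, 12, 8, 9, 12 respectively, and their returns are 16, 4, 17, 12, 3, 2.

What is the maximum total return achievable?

49

Treat it as a binary knapsack problem.
Allowing fractional choices, the relaxed optimum would be about 50.7, but projects are indivisible.
Vega + Spica + Lyra + Atlas: cost 2 + 12 + 8 + 12 = 34 ≤ 35, return 16 + 17 + 12 + 2 = 47.
Vega + Sirius + Spica + Lyra: cost 2 + 8 + 12 + 8 = 30 ≤ 35, return 16 + 4 + 17 + 12 = 49.
Vega + Spica + Lyra + Arcturus: cost 2 + 12 + 8 + 9 = 31 ≤ 35, return 16 + 17 + 12 + 3 = 48.
Best is Vega, Sirius, Spica, and Lyra with total return 49.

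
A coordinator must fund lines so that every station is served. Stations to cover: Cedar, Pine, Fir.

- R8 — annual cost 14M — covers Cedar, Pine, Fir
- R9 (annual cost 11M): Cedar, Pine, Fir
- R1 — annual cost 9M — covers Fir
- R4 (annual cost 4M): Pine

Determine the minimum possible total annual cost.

This is an integer covering problem.
R9 alone covers Cedar, Pine, Fir — every station.
Total annual cost: 11.
No cover costs less than 11.

11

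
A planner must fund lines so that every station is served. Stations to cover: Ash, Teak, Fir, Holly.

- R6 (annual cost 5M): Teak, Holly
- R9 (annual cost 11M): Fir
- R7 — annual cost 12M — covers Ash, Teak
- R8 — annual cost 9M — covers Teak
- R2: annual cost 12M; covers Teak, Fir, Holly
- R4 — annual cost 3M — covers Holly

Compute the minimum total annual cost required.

The greedy cost-per-new-station heuristic would pick R6, R9, and R7 for 28, but a cheaper cover exists.
Choose R7 and R2: together they cover Ash, Teak, Fir, Holly — every station.
Total annual cost: 12 + 12 = 24.
No cover costs less than 24.

24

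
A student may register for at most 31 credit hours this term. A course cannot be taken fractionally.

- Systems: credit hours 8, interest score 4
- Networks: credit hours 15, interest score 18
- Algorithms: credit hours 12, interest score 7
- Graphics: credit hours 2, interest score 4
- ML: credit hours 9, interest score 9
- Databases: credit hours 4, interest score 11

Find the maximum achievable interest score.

Take Networks, Graphics, ML, and Databases: credit hours 15 + 2 + 9 + 4 = 30 ≤ 31, interest score 18 + 4 + 9 + 11 = 42.
No other feasible combination does better.

42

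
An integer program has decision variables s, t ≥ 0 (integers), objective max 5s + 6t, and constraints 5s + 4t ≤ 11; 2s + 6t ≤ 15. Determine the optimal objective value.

Relaxing integrality, the LP optimum is 15.82 at (s,t) = (0.273, 2.41), which is not an integer point.
(s,t)=(0,2): 5·0+4·2=8≤11, 2·0+6·2=12≤15, objective 12.
(s,t)=(1,1): 5·1+4·1=9≤11, 2·1+6·1=8≤15, objective 11.
(s,t)=(0,1): 5·0+4·1=4≤11, 2·0+6·1=6≤15, objective 6.
The best lattice point is (0,2), giving 12.

12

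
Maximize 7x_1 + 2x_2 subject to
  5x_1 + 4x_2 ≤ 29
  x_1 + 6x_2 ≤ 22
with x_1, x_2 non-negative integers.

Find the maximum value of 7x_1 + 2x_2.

(x_1,x_2)=(5,1): 5·5+4·1=29≤29, 1·5+6·1=11≤22, objective 37.
(x_1,x_2)=(5,0): 5·5+4·0=25≤29, 1·5+6·0=5≤22, objective 35.
Maximum is 37 at (x_1,x_2)=(5,1).

37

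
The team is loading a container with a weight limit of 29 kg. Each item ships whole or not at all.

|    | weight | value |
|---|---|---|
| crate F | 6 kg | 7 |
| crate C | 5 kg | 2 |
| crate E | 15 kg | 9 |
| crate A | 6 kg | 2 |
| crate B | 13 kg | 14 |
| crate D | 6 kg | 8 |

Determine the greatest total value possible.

29

Take crate F, crate B, and crate D: weight 6 + 13 + 6 = 25 ≤ 29, value 7 + 14 + 8 = 29.
No other feasible combination does better.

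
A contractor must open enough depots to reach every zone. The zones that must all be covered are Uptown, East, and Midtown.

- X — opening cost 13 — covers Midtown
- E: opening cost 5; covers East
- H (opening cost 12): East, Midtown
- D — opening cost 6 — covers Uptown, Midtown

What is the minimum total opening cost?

11

Choose E and D: together they cover Uptown, East, Midtown — every zone.
Total opening cost: 5 + 6 = 11.
No cover costs less than 11.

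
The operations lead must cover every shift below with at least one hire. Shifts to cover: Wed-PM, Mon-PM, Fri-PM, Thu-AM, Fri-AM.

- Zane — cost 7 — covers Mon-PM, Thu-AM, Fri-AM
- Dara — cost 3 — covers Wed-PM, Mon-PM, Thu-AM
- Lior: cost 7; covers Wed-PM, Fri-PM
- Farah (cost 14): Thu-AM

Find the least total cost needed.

14

The greedy cost-per-new-shift heuristic would pick Dara, Zane, and Lior for 17, but a cheaper cover exists.
Choose Zane and Lior: together they cover Wed-PM, Mon-PM, Fri-PM, Thu-AM, Fri-AM — every shift.
Total cost: 7 + 7 = 14.
No cover costs less than 14.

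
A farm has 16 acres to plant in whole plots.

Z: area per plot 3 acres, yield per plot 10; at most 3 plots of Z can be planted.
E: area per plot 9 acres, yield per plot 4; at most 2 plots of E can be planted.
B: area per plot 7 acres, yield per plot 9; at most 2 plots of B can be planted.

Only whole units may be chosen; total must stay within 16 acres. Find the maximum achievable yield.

39

Take 3×Z and 1×B: area 16 ≤ 16, yield 3·10 + 1·9 = 39.
Z has the best ratio (10/3) and is taken to its limit of 3; remaining capacity is filled optimally with the others.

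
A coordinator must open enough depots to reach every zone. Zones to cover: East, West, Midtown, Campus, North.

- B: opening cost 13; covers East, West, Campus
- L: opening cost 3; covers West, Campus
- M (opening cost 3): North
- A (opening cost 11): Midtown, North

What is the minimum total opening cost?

24

The greedy cost-per-new-zone heuristic would pick L, M, A, and B for 30, but a cheaper cover exists.
Choose B and A: together they cover East, West, Midtown, Campus, North — every zone.
Total opening cost: 13 + 11 = 24.
No cover costs less than 24.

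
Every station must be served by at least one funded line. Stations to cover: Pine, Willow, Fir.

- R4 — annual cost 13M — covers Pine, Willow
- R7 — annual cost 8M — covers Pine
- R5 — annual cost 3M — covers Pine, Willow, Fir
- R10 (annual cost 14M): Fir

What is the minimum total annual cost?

R5 alone covers Pine, Willow, Fir — every station.
Total annual cost: 3.

3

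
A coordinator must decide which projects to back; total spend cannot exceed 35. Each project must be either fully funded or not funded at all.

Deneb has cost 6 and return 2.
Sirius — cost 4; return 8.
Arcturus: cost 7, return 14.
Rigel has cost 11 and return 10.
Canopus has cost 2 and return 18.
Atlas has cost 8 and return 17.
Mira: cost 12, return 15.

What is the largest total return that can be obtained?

Allowing fractional choices, the relaxed optimum would be about 73.8, but projects are indivisible.
Sirius + Arcturus + Canopus + Atlas + Mira: cost 4 + 7 + 2 + 8 + 12 = 33 ≤ 35, return 8 + 14 + 18 + 17 + 15 = 72.
Sirius + Arcturus + Rigel + Canopus + Atlas: cost 4 + 7 + 11 + 2 + 8 = 32 ≤ 35, return 8 + 14 + 10 + 18 + 17 = 67.
Deneb + Arcturus + Canopus + Atlas + Mira: cost 6 + 7 + 2 + 8 + 12 = 35 ≤ 35, return 2 + 14 + 18 + 17 + 15 = 66.
Best is Sirius, Arcturus, Canopus, Atlas, and Mira with total return 72.

72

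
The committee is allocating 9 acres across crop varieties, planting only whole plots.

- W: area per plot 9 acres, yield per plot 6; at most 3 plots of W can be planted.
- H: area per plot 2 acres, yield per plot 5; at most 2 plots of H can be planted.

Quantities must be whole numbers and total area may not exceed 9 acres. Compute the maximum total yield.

H has the best ratio (5/2); taking only H gives at most 2×5 = 10 (stopped by the supply cap of 2).
Optimal: 2×H: area 4 ≤ 9, yield 2·5 = 10.

10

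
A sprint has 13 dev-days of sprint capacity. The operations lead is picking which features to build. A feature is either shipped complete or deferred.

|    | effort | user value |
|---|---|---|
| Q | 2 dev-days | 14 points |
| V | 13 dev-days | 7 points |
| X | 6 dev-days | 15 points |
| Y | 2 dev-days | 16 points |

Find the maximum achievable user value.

45

Treat it as a binary knapsack problem.
Take Q, X, and Y: effort 2 + 6 + 2 = 10 ≤ 13, user value 14 + 15 + 16 = 45.
No other feasible combination does better.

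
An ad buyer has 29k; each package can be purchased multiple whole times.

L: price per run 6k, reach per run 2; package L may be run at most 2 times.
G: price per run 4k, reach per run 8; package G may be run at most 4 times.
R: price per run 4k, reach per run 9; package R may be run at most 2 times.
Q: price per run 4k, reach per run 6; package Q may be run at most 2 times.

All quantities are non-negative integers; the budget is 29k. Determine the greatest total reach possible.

R has the best ratio (9/4); taking only R gives at most 2×9 = 18 (stopped by the supply cap of 2).
Mixing does better — 4×G, 2×R, and 1×Q: price 28 ≤ 29, reach 4·8 + 2·9 + 1·6 = 56.

56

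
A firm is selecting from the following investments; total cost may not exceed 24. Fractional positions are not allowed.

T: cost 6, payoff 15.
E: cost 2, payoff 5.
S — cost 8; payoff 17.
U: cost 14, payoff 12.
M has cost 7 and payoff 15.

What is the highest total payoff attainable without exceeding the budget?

52

This is an integer program with binary decision variables.
Take T, E, S, and M: cost 6 + 2 + 8 + 7 = 23 ≤ 24, payoff 15 + 5 + 17 + 15 = 52.
No other feasible combination does better.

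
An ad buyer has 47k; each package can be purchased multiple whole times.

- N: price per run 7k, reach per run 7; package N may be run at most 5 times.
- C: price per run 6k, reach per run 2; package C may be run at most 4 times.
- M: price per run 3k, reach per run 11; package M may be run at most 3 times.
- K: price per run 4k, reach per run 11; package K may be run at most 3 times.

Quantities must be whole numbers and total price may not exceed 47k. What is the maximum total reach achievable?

87

2×N, 2×C, 3×M, and 3×K: price 47 ≤ 47, reach 2·7 + 2·2 + 3·11 + 3·11 = 84.
3×N, 3×M, and 3×K: price 42 ≤ 47, reach 3·7 + 3·11 + 3·11 = 87.
Best is 87.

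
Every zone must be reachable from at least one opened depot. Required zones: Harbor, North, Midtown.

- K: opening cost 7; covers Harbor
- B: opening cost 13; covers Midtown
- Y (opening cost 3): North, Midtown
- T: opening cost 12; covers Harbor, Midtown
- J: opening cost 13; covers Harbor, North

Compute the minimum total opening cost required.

Choose K and Y: together they cover Harbor, North, Midtown — every zone.
Total opening cost: 7 + 3 = 10.
No cover costs less than 10.

10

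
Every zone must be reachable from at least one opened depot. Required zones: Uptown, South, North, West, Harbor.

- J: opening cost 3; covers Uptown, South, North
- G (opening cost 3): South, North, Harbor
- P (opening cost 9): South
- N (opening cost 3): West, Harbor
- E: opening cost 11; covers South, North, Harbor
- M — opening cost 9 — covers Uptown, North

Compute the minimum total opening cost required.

6

This is a weighted set-cover instance.
Choose J and N: together they cover Uptown, South, North, West, Harbor — every zone.
Total opening cost: 3 + 3 = 6.
No cover costs less than 6.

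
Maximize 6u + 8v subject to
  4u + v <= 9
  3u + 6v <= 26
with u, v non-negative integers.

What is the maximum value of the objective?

Relaxing integrality, the LP optimum is 37.33 at (u,v) = (1.33, 3.67), which is not an integer point.
(u,v)=(0,4): 4·0+1·4=4≤9, 3·0+6·4=24≤26, objective 32.
(u,v)=(1,3): 4·1+1·3=7≤9, 3·1+6·3=21≤26, objective 30.
(u,v)=(0,3): 4·0+1·3=3≤9, 3·0+6·3=18≤26, objective 24.
No feasible integer point exceeds 32.

32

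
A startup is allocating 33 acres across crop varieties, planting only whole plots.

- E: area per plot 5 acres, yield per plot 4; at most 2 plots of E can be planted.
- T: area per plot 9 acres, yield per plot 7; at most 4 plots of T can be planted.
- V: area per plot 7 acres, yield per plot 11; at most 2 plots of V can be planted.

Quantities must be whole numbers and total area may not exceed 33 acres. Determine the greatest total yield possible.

V has the best ratio (11/7); taking only V gives at most 2×11 = 22 (stopped by the supply cap of 2).
Mixing does better — 2×E, 1×T, and 2×V: area 33 ≤ 33, yield 2·4 + 1·7 + 2·11 = 37.

37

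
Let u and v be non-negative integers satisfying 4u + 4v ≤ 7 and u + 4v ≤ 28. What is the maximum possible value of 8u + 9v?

9

(u,v)=(0,1): 4·0+4·1=4≤7, 1·0+4·1=4≤28, objective 9.
(u,v)=(1,0): 4·1+4·0=4≤7, 1·1+4·0=1≤28, objective 8.
(u,v)=(0,0): 4·0+4·0=0≤7, 1·0+4·0=0≤28, objective 0.
Maximum is 9 at (u,v)=(0,1).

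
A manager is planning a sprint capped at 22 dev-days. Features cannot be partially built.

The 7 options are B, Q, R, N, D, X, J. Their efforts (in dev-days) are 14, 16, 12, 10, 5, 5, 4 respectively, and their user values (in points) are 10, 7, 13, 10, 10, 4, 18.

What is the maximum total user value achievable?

Take R, D, and J: effort 12 + 5 + 4 = 21 ≤ 22, user value 13 + 10 + 18 = 41.
No other feasible combination does better.

41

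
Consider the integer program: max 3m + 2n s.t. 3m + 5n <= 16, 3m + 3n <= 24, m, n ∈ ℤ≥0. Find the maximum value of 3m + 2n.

15

(m,n)=(5,0) is feasible, giving 15.
(m,n)=(4,0) is feasible, giving 12.
Maximum is 15 at (m,n)=(5,0).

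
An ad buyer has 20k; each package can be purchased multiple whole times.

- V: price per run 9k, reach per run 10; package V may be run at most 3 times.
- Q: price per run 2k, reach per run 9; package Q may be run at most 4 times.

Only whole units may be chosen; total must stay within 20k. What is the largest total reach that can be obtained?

46

Q has the best ratio (9/2); taking only Q gives at most 4×9 = 36 (stopped by the supply cap of 4).
Mixing does better — 1×V and 4×Q: price 17 ≤ 20, reach 1·10 + 4·9 = 46.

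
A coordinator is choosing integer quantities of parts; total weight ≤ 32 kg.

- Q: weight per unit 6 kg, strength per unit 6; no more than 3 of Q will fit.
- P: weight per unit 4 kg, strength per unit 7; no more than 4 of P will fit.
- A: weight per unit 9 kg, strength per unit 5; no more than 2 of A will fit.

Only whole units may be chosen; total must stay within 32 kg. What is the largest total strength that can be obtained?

P has the best ratio (7/4); taking only P gives at most 4×7 = 28 (stopped by the supply cap of 4).
Mixing does better — 2×Q and 4×P: weight 28 ≤ 32, strength 2·6 + 4·7 = 40.

40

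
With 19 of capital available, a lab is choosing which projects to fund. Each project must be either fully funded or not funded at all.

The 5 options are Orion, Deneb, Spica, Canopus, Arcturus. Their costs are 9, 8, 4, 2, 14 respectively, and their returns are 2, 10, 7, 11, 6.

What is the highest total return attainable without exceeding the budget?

28

Treat it as a binary knapsack problem.
Allowing fractional choices, the relaxed optimum would be about 30.1, but projects are indivisible.
Orion + Deneb + Canopus: cost 9 + 8 + 2 = 19 ≤ 19, return 2 + 10 + 11 = 23.
Deneb + Canopus: cost 8 + 2 = 10 ≤ 19, return 10 + 11 = 21.
Deneb + Spica + Canopus: cost 8 + 4 + 2 = 14 ≤ 19, return 10 + 7 + 11 = 28.
Best is Deneb, Spica, and Canopus with total return 28.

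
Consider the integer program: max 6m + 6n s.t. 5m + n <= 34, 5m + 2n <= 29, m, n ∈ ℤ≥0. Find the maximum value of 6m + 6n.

The continuous relaxation peaks at (0, 14.5) with value 87.00; rounding to a feasible lattice point costs some objective.
(m,n)=(0,14): 5·0+1·14=14≤34, 5·0+2·14=28≤29, objective 84.
(m,n)=(0,13): 5·0+1·13=13≤34, 5·0+2·13=26≤29, objective 78.
The best lattice point is (0,14), giving 84.

84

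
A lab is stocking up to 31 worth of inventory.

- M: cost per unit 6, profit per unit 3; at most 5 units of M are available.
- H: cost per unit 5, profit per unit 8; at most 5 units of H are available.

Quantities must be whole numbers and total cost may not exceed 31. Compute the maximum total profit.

43

1×M and 5×H: cost 31 ≤ 31, profit 1·3 + 5·8 = 43.
5×H: cost 25 ≤ 31, profit 5·8 = 40.
Best is 43.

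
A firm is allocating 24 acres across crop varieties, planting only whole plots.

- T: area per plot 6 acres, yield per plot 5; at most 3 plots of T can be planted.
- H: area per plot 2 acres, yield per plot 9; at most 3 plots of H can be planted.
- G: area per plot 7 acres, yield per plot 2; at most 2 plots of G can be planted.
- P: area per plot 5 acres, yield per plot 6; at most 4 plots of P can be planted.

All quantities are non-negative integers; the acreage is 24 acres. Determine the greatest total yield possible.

Take 3×H and 3×P: area 21 ≤ 24, yield 3·9 + 3·6 = 45.
H has the best ratio (9/2) and is taken to its limit of 3; remaining capacity is filled optimally with the others.

45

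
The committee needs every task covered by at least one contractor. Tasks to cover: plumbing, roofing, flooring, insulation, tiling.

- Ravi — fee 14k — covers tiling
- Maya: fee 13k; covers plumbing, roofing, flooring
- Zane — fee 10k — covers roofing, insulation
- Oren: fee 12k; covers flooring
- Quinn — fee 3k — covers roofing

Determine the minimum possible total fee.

37

The greedy cost-per-new-task heuristic would pick Quinn, Maya, Zane, and Ravi for 40, but a cheaper cover exists.
Choose Ravi, Maya, and Zane: together they cover plumbing, roofing, flooring, insulation, tiling — every task.
Total fee: 14 + 13 + 10 = 37.
No cover costs less than 37.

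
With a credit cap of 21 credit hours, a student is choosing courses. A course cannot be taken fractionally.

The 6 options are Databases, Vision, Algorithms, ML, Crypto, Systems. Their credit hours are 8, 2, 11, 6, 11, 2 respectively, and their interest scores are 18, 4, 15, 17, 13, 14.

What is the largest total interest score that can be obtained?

Allowing fractional choices, the relaxed optimum would be about 57.1, but courses are indivisible.
Vision + Algorithms + ML + Systems: credit hours 2 + 11 + 6 + 2 = 21 ≤ 21, interest score 4 + 15 + 17 + 14 = 50.
Databases + Vision + ML + Systems: credit hours 8 + 2 + 6 + 2 = 18 ≤ 21, interest score 18 + 4 + 17 + 14 = 53.
Best is Databases, Vision, ML, and Systems with total interest score 53.

53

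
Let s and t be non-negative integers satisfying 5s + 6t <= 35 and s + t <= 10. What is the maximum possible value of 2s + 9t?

47

The continuous relaxation peaks at (0, 5.83) with value 52.50; rounding to a feasible lattice point costs some objective.
(s,t)=(1,5): 5·1+6·5=35≤35, 1·1+1·5=6≤10, objective 47.
(s,t)=(0,5): 5·0+6·5=30≤35, 1·0+1·5=5≤10, objective 45.
(s,t)=(2,4): 5·2+6·4=34≤35, 1·2+1·4=6≤10, objective 40.
(s,t)=(1,4): 5·1+6·4=29≤35, 1·1+1·4=5≤10, objective 38.
Maximum is 47 at (s,t)=(1,5).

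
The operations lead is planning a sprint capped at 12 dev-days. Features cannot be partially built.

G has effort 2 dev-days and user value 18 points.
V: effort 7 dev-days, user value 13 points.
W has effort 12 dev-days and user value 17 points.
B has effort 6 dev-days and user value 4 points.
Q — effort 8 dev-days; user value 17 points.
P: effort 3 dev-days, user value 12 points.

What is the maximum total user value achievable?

Take G, V, and P: effort 2 + 7 + 3 = 12 ≤ 12, user value 18 + 13 + 12 = 43.
No other feasible combination does better.

43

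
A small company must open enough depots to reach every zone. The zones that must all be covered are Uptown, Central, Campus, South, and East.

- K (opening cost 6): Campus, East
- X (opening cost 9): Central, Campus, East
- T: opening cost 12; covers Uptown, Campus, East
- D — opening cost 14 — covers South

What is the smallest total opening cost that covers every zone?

This is an integer covering problem.
The greedy cost-per-new-zone heuristic would pick K, X, T, and D for 41, but a cheaper cover exists.
Choose X, T, and D: together they cover Uptown, Central, Campus, South, East — every zone.
Total opening cost: 9 + 12 + 14 = 35.
No cover costs less than 35.

35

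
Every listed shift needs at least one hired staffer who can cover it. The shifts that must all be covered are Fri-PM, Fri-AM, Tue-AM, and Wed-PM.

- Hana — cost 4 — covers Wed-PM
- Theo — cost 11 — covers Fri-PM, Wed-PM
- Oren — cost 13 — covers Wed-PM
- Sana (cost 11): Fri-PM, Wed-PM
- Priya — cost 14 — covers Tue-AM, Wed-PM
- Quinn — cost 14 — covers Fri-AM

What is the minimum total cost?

The greedy cost-per-new-shift heuristic would pick Hana, Theo, Priya, and Quinn for 43, but a cheaper cover exists.
Choose Theo, Priya, and Quinn: together they cover Fri-PM, Fri-AM, Tue-AM, Wed-PM — every shift.
Total cost: 11 + 14 + 14 = 39.
No cover costs less than 39.

39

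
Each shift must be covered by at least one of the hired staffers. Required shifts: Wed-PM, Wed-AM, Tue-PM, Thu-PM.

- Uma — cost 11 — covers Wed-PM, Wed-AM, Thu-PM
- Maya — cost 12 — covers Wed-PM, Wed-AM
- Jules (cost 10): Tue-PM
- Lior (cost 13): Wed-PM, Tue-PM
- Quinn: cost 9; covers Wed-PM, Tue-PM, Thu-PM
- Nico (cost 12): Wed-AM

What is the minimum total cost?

20

Choose Uma and Quinn: together they cover Wed-PM, Wed-AM, Tue-PM, Thu-PM — every shift.
Total cost: 11 + 9 = 20.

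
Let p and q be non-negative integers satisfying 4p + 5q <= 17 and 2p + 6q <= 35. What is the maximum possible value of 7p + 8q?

The continuous relaxation peaks at (4.25, 0) with value 29.75; rounding to a feasible lattice point costs some objective.
(p,q)=(3,1): 4·3+5·1=17≤17, 2·3+6·1=12≤35, objective 29.
(p,q)=(4,0): 4·4+5·0=16≤17, 2·4+6·0=8≤35, objective 28.
Maximum is 29 at (p,q)=(3,1).

29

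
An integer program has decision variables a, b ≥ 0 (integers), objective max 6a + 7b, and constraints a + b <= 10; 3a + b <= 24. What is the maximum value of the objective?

70

(a,b)=(0,10): 1·0+1·10=10≤10, 3·0+1·10=10≤24, objective 70.
(a,b)=(1,9): 1·1+1·9=10≤10, 3·1+1·9=12≤24, objective 69.
(a,b)=(0,9): 1·0+1·9=9≤10, 3·0+1·9=9≤24, objective 63.
No feasible integer point exceeds 70.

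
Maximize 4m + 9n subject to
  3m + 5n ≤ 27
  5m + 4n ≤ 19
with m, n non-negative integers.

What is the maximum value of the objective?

36

Relaxing integrality, the LP optimum is 42.75 at (m,n) = (0, 4.75), which is not an integer point.
(m,n)=(0,4): 3·0+5·4=20≤27, 5·0+4·4=16≤19, objective 36.
(m,n)=(1,3): 3·1+5·3=18≤27, 5·1+4·3=17≤19, objective 31.
(m,n)=(0,3): 3·0+5·3=15≤27, 5·0+4·3=12≤19, objective 27.
The best lattice point is (0,4), giving 36.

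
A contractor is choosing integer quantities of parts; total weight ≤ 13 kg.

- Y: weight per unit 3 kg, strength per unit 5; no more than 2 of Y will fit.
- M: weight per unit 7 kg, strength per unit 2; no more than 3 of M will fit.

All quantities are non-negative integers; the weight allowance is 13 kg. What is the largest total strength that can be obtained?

12

2×Y: weight 6 ≤ 13, strength 2·5 = 10.
2×Y and 1×M: weight 13 ≤ 13, strength 2·5 + 1·2 = 12.
Best is 12.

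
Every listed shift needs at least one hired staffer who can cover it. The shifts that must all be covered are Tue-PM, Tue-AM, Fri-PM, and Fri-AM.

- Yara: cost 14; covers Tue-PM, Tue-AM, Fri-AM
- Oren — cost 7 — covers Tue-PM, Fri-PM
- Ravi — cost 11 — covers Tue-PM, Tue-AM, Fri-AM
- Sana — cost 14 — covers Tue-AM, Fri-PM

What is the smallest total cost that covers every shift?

Choose Oren and Ravi: together they cover Tue-PM, Tue-AM, Fri-PM, Fri-AM — every shift.
Total cost: 7 + 11 = 18.
No cover costs less than 18.

18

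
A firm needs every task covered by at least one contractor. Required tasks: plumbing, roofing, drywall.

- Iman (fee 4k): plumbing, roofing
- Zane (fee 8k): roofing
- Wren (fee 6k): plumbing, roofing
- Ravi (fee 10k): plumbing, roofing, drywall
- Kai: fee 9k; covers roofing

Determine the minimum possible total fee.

This is an integer covering problem.
Ravi alone covers plumbing, roofing, drywall — every task.
Total fee: 10.

10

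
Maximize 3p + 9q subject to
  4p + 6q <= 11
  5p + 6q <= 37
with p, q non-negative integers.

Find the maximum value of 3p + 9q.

(p,q)=(1,1): 4·1+6·1=10≤11, 5·1+6·1=11≤37, objective 12.
(p,q)=(0,1): 4·0+6·1=6≤11, 5·0+6·1=6≤37, objective 9.
(p,q)=(2,0): 4·2+6·0=8≤11, 5·2+6·0=10≤37, objective 6.
Maximum is 12 at (p,q)=(1,1).

12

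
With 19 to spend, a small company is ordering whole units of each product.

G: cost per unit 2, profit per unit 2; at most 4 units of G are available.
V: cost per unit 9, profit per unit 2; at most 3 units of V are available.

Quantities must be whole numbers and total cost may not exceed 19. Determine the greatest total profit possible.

10

4×G and 1×V: cost 17 ≤ 19, profit 4·2 + 1·2 = 10.
3×G and 1×V: cost 15 ≤ 19, profit 3·2 + 1·2 = 8.
Best is 10.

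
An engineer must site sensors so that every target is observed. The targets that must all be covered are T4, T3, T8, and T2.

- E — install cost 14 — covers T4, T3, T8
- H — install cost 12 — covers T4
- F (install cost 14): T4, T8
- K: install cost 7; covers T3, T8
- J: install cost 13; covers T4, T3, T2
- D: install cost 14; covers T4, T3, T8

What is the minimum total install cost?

This is a weighted set-cover instance.
Choose K and J: together they cover T4, T3, T8, T2 — every target.
Total install cost: 7 + 13 = 20.

20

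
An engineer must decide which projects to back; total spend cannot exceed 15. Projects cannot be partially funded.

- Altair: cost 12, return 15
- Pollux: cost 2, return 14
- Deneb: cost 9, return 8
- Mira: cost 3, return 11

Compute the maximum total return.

33

Pollux + Deneb + Mira: cost 2 + 9 + 3 = 14 ≤ 15, return 14 + 8 + 11 = 33.
Altair + Mira: cost 12 + 3 = 15 ≤ 15, return 15 + 11 = 26.
Altair + Pollux: cost 12 + 2 = 14 ≤ 15, return 15 + 14 = 29.
Best is Pollux, Deneb, and Mira with total return 33.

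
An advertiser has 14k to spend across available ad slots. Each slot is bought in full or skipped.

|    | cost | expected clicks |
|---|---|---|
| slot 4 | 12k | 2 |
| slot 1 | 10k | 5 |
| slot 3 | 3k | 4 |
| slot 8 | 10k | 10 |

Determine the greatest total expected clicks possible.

Allowing fractional choices, the relaxed optimum would be about 14.5, but ad slots are indivisible.
slot 3 + slot 8: cost 3 + 10 = 13 ≤ 14, expected clicks 4 + 10 = 14.
slot 8: cost 10 ≤ 14, expected clicks 10.
slot 1 + slot 3: cost 10 + 3 = 13 ≤ 14, expected clicks 5 + 4 = 9.
Best is slot 3 and slot 8 with total expected clicks 14.

14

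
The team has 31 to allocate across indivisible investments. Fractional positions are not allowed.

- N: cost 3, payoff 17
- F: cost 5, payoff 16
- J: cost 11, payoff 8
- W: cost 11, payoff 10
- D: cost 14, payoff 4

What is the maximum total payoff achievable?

51

This is a 0-1 knapsack instance.
N + F + W: cost 3 + 5 + 11 = 19 ≤ 31, payoff 17 + 16 + 10 = 43.
N + F + J + W: cost 3 + 5 + 11 + 11 = 30 ≤ 31, payoff 17 + 16 + 8 + 10 = 51.
Best is N, F, J, and W with total payoff 51.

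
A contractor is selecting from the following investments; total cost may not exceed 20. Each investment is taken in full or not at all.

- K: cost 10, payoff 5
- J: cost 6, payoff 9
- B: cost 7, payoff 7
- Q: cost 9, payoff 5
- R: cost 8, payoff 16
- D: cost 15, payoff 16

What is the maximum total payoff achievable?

This is a 0-1 knapsack instance.
Take J and R: cost 6 + 8 = 14 ≤ 20, payoff 9 + 16 = 25.
No other feasible combination does better.

25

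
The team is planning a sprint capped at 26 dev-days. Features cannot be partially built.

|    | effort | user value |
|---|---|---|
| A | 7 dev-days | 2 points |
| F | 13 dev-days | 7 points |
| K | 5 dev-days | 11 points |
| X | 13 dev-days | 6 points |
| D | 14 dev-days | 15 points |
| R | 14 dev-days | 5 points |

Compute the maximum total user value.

A + F + K: effort 7 + 13 + 5 = 25 ≤ 26, user value 2 + 7 + 11 = 20.
A + K + D: effort 7 + 5 + 14 = 26 ≤ 26, user value 2 + 11 + 15 = 28.
K + D: effort 5 + 14 = 19 ≤ 26, user value 11 + 15 = 26.
Best is A, K, and D with total user value 28.

28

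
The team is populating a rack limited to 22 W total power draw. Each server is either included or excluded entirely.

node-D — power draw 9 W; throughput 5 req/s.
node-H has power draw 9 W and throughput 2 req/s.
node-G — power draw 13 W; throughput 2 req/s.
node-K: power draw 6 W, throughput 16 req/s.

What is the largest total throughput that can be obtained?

21

Take node-D and node-K: power draw 9 + 6 = 15 ≤ 22, throughput 5 + 16 = 21.
No other feasible combination does better.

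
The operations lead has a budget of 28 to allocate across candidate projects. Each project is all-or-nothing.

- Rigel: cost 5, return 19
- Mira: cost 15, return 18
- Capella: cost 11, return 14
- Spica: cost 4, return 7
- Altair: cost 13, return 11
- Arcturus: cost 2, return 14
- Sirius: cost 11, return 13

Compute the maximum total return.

Allowing fractional choices, the relaxed optimum would be about 61.2, but projects are indivisible.
Rigel + Mira + Spica + Arcturus: cost 5 + 15 + 4 + 2 = 26 ≤ 28, return 19 + 18 + 7 + 14 = 58.
Rigel + Spica + Arcturus + Sirius: cost 5 + 4 + 2 + 11 = 22 ≤ 28, return 19 + 7 + 14 + 13 = 53.
Rigel + Capella + Spica + Arcturus: cost 5 + 11 + 4 + 2 = 22 ≤ 28, return 19 + 14 + 7 + 14 = 54.
Best is Rigel, Mira, Spica, and Arcturus with total return 58.

58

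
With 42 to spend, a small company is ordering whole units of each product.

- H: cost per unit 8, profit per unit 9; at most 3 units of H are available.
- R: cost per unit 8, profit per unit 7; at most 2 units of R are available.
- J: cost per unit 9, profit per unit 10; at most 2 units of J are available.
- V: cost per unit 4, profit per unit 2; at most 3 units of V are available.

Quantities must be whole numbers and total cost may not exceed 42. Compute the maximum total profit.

47

3×H and 2×J: cost 42 ≤ 42, profit 3·9 + 2·10 = 47.
2×H, 1×R, and 2×J: cost 42 ≤ 42, profit 2·9 + 1·7 + 2·10 = 45.
Best is 47.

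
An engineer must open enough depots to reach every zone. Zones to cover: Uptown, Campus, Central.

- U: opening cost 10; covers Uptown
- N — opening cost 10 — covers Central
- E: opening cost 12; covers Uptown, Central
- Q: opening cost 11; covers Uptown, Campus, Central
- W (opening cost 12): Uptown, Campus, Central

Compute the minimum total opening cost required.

Q alone covers Uptown, Campus, Central — every zone.
Total opening cost: 11.

11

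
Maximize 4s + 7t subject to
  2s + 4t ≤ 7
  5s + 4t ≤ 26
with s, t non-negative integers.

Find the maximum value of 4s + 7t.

(s,t)=(3,0): 2·3+4·0=6≤7, 5·3+4·0=15≤26, objective 12.
(s,t)=(2,0): 2·2+4·0=4≤7, 5·2+4·0=10≤26, objective 8.
No feasible integer point exceeds 12.

12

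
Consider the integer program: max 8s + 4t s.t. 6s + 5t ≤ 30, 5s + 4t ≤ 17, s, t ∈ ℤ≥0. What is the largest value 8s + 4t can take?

Relaxing integrality, the LP optimum is 27.20 at (s,t) = (3.4, 0), which is not an integer point.
(s,t)=(3,0) is feasible, giving 24.
(s,t)=(2,1) is feasible, giving 20.
(s,t)=(2,0) is feasible, giving 16.
The best lattice point is (3,0), giving 24.

24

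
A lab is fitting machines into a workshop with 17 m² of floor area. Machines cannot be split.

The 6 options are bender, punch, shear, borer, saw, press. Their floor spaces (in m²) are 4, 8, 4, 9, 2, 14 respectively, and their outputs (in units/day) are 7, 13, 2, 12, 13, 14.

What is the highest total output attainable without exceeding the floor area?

33

Allowing fractional choices, the relaxed optimum would be about 37.0, but machines are indivisible.
punch + shear + saw: floor space 8 + 4 + 2 = 14 ≤ 17, output 13 + 2 + 13 = 28.
bender + borer + saw: floor space 4 + 9 + 2 = 15 ≤ 17, output 7 + 12 + 13 = 32.
bender + punch + saw: floor space 4 + 8 + 2 = 14 ≤ 17, output 7 + 13 + 13 = 33.
Best is bender, punch, and saw with total output 33.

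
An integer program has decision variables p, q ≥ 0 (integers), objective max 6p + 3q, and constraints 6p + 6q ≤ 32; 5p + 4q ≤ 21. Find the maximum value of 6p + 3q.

24

The continuous relaxation peaks at (4.2, 0) with value 25.20; rounding to a feasible lattice point costs some objective.
(p,q)=(4,0): 6·4+6·0=24≤32, 5·4+4·0=20≤21, objective 24.
(p,q)=(3,1): 6·3+6·1=24≤32, 5·3+4·1=19≤21, objective 21.
(p,q)=(3,0): 6·3+6·0=18≤32, 5·3+4·0=15≤21, objective 18.
The best lattice point is (4,0), giving 24.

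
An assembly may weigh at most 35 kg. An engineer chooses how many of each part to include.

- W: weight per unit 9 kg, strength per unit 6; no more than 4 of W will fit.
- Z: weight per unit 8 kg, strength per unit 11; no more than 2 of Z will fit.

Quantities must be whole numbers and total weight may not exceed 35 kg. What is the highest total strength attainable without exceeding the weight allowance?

34

Z has the best ratio (11/8); taking only Z gives at most 2×11 = 22 (stopped by the supply cap of 2).
Mixing does better — 2×W and 2×Z: weight 34 ≤ 35, strength 2·6 + 2·11 = 34.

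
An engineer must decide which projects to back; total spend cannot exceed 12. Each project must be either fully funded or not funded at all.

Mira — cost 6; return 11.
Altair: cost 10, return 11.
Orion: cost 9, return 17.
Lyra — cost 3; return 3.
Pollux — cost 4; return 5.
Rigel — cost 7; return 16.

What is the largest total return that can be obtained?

21

Lyra + Rigel: cost 3 + 7 = 10 ≤ 12, return 3 + 16 = 19.
Pollux + Rigel: cost 4 + 7 = 11 ≤ 12, return 5 + 16 = 21.
Orion + Lyra: cost 9 + 3 = 12 ≤ 12, return 17 + 3 = 20.
Best is Pollux and Rigel with total return 21.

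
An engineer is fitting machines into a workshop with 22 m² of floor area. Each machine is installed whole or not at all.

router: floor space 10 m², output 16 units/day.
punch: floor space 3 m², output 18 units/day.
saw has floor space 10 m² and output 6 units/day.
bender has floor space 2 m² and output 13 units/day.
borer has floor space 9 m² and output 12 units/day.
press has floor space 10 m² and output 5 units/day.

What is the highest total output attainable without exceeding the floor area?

This is a 0-1 knapsack instance.
router + punch + borer: floor space 10 + 3 + 9 = 22 ≤ 22, output 16 + 18 + 12 = 46.
punch + bender + borer: floor space 3 + 2 + 9 = 14 ≤ 22, output 18 + 13 + 12 = 43.
router + punch + bender: floor space 10 + 3 + 2 = 15 ≤ 22, output 16 + 18 + 13 = 47.
Best is router, punch, and bender with total output 47.

47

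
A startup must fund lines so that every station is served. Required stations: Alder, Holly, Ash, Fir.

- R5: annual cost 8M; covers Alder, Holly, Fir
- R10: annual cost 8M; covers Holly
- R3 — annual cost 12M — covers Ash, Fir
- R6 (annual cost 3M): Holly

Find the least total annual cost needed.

20

Choose R5 and R3: together they cover Alder, Holly, Ash, Fir — every station.
Total annual cost: 8 + 12 = 20.
No cover costs less than 20.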